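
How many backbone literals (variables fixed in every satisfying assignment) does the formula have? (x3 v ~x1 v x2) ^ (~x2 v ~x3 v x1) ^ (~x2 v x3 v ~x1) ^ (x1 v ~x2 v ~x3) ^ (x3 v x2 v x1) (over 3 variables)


Find all satisfying assignments: 4 model(s).
Check which variables have the same value in every model.
No variable is fixed across all models.
Backbone size = 0.

0


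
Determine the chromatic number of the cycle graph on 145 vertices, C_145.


An odd cycle cannot be 2-colored: alternating two colors around the cycle returns to the start with a conflict.
Since 145 is odd, three colors are required (and three suffice).
Chromatic number = 3.

3


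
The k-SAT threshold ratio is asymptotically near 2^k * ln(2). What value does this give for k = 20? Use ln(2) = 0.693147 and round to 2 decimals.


Using the asymptotic formula: threshold ~ 2^k * ln(2).
2^20 = 1048576.
1048576 * 0.693147 = 726817.31.

726817.31


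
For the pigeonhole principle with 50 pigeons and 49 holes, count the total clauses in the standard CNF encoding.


The PHP encoding has two parts:
1) At-least-one-hole clauses: 50 (one per pigeon, each with 49 literals).
2) At-most-one-pigeon-per-hole clauses: 49 holes * C(50,2) = 49 * 1225 = 60025.
Total clauses = 50 + 60025 = 60075.

60075


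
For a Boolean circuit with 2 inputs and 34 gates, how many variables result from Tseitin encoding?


The Tseitin transformation introduces one auxiliary variable per gate.
Total variables = inputs + gates = 2 + 34 = 36.

36


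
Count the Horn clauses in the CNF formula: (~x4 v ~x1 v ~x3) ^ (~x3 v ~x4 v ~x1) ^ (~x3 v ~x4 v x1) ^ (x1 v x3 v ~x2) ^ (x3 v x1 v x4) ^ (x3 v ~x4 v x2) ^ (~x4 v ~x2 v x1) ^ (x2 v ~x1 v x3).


A Horn clause has at most one positive literal.
Clause 1: 0 positive lit(s) -> Horn
Clause 2: 0 positive lit(s) -> Horn
Clause 3: 1 positive lit(s) -> Horn
Clause 4: 2 positive lit(s) -> not Horn
Clause 5: 3 positive lit(s) -> not Horn
Clause 6: 2 positive lit(s) -> not Horn
Clause 7: 1 positive lit(s) -> Horn
Clause 8: 2 positive lit(s) -> not Horn
Total Horn clauses = 4.

4


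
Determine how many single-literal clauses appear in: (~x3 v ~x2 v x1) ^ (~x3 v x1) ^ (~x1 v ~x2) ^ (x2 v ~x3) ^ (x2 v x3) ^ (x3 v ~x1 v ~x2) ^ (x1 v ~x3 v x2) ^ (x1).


A unit clause contains exactly one literal.
Unit clauses found: (x1).
Count = 1.

1


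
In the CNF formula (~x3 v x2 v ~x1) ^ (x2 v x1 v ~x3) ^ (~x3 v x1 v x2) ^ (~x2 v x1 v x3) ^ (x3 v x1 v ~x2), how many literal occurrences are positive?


Scan each clause for unnegated literals.
Clause 1: 1 positive; Clause 2: 2 positive; Clause 3: 2 positive; Clause 4: 2 positive; Clause 5: 2 positive.
Total positive literal occurrences = 9.

9


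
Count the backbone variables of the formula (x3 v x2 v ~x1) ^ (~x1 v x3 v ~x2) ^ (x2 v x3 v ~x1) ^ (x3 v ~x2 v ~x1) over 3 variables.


Find all satisfying assignments: 6 model(s).
Check which variables have the same value in every model.
No variable is fixed across all models.
Backbone size = 0.

0


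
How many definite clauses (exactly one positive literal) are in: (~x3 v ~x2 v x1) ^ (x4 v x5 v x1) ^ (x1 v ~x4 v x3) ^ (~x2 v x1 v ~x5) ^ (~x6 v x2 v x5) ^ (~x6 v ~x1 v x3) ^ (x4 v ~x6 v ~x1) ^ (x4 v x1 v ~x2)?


A definite clause has exactly one positive literal.
Clause 1: 1 positive -> definite
Clause 2: 3 positive -> not definite
Clause 3: 2 positive -> not definite
Clause 4: 1 positive -> definite
Clause 5: 2 positive -> not definite
Clause 6: 1 positive -> definite
Clause 7: 1 positive -> definite
Clause 8: 2 positive -> not definite
Definite clause count = 4.

4


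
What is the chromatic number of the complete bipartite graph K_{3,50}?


K_{3,50} is bipartite by definition: the two parts are independent sets, with every edge crossing between them.
Color all vertices in one part with color 1 and all vertices in the other part with color 2.
Since the graph has at least one edge, one color does not suffice.
Chromatic number = 2.

2


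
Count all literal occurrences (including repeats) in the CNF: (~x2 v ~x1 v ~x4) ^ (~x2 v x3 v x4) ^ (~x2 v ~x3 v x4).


Clause lengths: 3, 3, 3.
Sum = 3 + 3 + 3 = 9.

9


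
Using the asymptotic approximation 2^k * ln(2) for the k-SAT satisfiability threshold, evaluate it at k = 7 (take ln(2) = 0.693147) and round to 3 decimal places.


Using the asymptotic formula: threshold ~ 2^k * ln(2).
2^7 = 128.
128 * 0.693147 = 88.723.

88.723


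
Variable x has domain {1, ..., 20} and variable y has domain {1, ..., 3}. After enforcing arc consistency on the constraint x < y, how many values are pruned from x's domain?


For the constraint x < y, x needs a supporting value in y's domain.
x can be at most 2 (one less than y's maximum).
Valid x values from domain: 2 out of 20.
Pruned = 20 - 2 = 18.

18


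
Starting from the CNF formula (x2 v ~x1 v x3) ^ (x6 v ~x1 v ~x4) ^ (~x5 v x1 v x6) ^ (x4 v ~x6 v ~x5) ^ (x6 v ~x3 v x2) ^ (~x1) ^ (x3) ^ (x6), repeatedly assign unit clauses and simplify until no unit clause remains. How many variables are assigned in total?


Unit propagation repeatedly assigns the literal in any unit clause, then simplifies.
Assignments in order: x1 = F, x3 = T, x6 = T.
No further unit clauses remain.
Total variables assigned = 3.

3


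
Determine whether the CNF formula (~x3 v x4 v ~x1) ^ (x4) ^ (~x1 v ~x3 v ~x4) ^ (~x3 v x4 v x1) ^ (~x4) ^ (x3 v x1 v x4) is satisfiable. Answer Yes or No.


Check all 16 possible truth assignments.
Number of satisfying assignments found: 0.
The formula is unsatisfiable.

No


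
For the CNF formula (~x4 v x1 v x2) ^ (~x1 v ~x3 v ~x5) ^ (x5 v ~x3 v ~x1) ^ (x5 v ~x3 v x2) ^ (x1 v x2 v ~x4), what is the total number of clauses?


Each group enclosed in parentheses joined by ^ is one clause.
Counting the conjuncts: 5 clauses.

5


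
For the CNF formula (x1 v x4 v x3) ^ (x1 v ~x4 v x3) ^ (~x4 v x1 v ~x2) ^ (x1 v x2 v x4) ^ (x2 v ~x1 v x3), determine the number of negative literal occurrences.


Scan each clause for negated literals.
Clause 1: 0 negative; Clause 2: 1 negative; Clause 3: 2 negative; Clause 4: 0 negative; Clause 5: 1 negative.
Total negative literal occurrences = 4.

4


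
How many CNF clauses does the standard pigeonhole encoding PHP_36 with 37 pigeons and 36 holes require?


The PHP encoding has two parts:
1) At-least-one-hole clauses: 37 (one per pigeon, each with 36 literals).
2) At-most-one-pigeon-per-hole clauses: 36 holes * C(37,2) = 36 * 666 = 23976.
Total clauses = 37 + 23976 = 24013.

24013


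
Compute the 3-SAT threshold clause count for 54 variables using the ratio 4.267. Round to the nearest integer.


The 3-SAT phase transition occurs at approximately 4.267 clauses per variable.
m = 4.267 * 54 = 230.418.
Rounded to nearest integer: 230.

230


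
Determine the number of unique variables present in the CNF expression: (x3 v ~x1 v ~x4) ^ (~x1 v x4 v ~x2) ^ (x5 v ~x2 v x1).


Identify each distinct variable in the formula.
Variables found: x1, x2, x3, x4, x5.
Total distinct variables = 5.

5


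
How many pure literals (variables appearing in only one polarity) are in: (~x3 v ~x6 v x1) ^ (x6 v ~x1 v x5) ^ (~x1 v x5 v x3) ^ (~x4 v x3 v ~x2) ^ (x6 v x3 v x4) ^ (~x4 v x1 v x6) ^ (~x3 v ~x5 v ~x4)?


A pure literal appears in only one polarity across all clauses.
Pure literals: x2 (negative only).
Count = 1.

1


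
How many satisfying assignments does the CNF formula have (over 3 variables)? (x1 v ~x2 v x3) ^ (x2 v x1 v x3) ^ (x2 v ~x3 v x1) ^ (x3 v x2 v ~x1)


Enumerate all 8 truth assignments over 3 variables.
Test each against every clause.
Satisfying assignments found: 4.

4


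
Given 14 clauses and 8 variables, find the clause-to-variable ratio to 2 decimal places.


Clause-to-variable ratio = clauses / variables.
14 / 8 = 1.75.

1.75


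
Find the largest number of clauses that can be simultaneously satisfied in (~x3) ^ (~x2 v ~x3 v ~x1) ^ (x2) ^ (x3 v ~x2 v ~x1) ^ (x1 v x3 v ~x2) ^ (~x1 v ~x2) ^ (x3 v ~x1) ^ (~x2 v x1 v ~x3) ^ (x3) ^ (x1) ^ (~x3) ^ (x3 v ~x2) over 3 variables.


Enumerate all 8 truth assignments.
For each, count how many of the 12 clauses are satisfied.
The formula is not fully satisfiable, so the maximum is below 12.
Maximum simultaneously satisfiable clauses = 9.

9


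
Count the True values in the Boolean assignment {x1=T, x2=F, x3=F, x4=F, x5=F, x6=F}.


The weight is the number of variables assigned True.
True variables: x1.
Weight = 1.

1


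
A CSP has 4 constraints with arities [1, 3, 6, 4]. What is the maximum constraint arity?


The arities are: 1, 3, 6, 4.
Scan for the maximum value.
Maximum arity = 6.

6


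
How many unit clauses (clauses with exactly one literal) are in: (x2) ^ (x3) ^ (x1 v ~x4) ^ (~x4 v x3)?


A unit clause contains exactly one literal.
Unit clauses found: (x2), (x3).
Count = 2.

2


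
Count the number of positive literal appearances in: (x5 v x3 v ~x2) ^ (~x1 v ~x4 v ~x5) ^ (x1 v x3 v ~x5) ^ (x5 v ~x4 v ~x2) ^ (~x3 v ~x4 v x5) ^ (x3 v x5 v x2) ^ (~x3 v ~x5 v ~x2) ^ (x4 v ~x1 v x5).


Scan each clause for unnegated literals.
Clause 1: 2 positive; Clause 2: 0 positive; Clause 3: 2 positive; Clause 4: 1 positive; Clause 5: 1 positive; Clause 6: 3 positive; Clause 7: 0 positive; Clause 8: 2 positive.
Total positive literal occurrences = 11.

11


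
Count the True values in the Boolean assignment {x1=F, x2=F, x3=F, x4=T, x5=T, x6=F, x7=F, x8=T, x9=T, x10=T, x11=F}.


The weight is the number of variables assigned True.
True variables: x4, x5, x8, x9, x10.
Weight = 5.

5


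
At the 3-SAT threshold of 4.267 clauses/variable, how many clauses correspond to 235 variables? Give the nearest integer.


The 3-SAT phase transition occurs at approximately 4.267 clauses per variable.
m = 4.267 * 235 = 1002.745.
Rounded to nearest integer: 1003.

1003


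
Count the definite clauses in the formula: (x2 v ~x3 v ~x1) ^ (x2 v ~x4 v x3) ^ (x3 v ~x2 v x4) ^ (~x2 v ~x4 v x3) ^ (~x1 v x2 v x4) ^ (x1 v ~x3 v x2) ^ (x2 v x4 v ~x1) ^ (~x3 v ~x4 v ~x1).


A definite clause has exactly one positive literal.
Clause 1: 1 positive -> definite
Clause 2: 2 positive -> not definite
Clause 3: 2 positive -> not definite
Clause 4: 1 positive -> definite
Clause 5: 2 positive -> not definite
Clause 6: 2 positive -> not definite
Clause 7: 2 positive -> not definite
Clause 8: 0 positive -> not definite
Definite clause count = 2.

2


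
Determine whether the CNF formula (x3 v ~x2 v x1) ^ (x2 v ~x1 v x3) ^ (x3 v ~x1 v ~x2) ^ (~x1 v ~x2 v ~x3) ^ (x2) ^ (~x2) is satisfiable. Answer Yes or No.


Check all 8 possible truth assignments.
Number of satisfying assignments found: 0.
The formula is unsatisfiable.

No


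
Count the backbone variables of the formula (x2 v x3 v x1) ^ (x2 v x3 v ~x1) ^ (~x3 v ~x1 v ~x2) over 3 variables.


Find all satisfying assignments: 5 model(s).
Check which variables have the same value in every model.
No variable is fixed across all models.
Backbone size = 0.

0


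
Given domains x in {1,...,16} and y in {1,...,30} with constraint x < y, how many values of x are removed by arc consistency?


For the constraint x < y, x needs a supporting value in y's domain.
x can be at most 29 (one less than y's maximum).
Valid x values from domain: 16 out of 16.
Pruned = 16 - 16 = 0.

0


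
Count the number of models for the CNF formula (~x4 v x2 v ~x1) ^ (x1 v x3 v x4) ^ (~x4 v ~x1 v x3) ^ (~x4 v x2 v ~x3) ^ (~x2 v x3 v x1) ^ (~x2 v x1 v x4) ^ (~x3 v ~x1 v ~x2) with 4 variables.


Enumerate all 16 truth assignments over 4 variables.
Test each against every clause.
Satisfying assignments found: 6.

6


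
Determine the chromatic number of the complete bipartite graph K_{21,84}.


K_{21,84} is bipartite by definition: the two parts are independent sets, with every edge crossing between them.
Color all vertices in one part with color 1 and all vertices in the other part with color 2.
Since the graph has at least one edge, one color does not suffice.
Chromatic number = 2.

2


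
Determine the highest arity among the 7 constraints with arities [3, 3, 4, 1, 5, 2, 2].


The arities are: 3, 3, 4, 1, 5, 2, 2.
Scan for the maximum value.
Maximum arity = 5.

5


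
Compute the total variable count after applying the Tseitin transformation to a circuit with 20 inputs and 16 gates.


The Tseitin transformation introduces one auxiliary variable per gate.
Total variables = inputs + gates = 20 + 16 = 36.

36


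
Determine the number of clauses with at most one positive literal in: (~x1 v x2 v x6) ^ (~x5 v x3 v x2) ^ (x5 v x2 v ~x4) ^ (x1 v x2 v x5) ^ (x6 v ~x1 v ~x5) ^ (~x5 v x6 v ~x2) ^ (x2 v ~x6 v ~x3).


A Horn clause has at most one positive literal.
Clause 1: 2 positive lit(s) -> not Horn
Clause 2: 2 positive lit(s) -> not Horn
Clause 3: 2 positive lit(s) -> not Horn
Clause 4: 3 positive lit(s) -> not Horn
Clause 5: 1 positive lit(s) -> Horn
Clause 6: 1 positive lit(s) -> Horn
Clause 7: 1 positive lit(s) -> Horn
Total Horn clauses = 3.

3


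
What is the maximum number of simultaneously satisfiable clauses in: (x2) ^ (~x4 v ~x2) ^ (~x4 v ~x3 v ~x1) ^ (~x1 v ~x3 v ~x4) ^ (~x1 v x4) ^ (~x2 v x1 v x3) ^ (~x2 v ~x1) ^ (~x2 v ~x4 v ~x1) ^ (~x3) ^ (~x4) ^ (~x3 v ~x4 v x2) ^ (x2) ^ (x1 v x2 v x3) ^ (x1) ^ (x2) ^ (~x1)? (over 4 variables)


Enumerate all 16 truth assignments.
For each, count how many of the 16 clauses are satisfied.
The formula is not fully satisfiable, so the maximum is below 16.
Maximum simultaneously satisfiable clauses = 14.

14


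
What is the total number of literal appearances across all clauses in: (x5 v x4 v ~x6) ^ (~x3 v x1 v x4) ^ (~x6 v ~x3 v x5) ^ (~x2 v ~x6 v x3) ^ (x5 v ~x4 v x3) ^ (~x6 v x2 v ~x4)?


Clause lengths: 3, 3, 3, 3, 3, 3.
Sum = 3 + 3 + 3 + 3 + 3 + 3 = 18.

18


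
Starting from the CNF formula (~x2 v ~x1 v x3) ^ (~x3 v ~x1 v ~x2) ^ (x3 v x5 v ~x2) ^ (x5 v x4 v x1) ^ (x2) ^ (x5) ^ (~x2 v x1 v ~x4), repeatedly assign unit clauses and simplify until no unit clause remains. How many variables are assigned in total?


Unit propagation repeatedly assigns the literal in any unit clause, then simplifies.
Assignments in order: x2 = T, x5 = T.
No further unit clauses remain.
Total variables assigned = 2.

2


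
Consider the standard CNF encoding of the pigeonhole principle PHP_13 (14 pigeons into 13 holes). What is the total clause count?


The PHP encoding has two parts:
1) At-least-one-hole clauses: 14 (one per pigeon, each with 13 literals).
2) At-most-one-pigeon-per-hole clauses: 13 holes * C(14,2) = 13 * 91 = 1183.
Total clauses = 14 + 1183 = 1197.

1197


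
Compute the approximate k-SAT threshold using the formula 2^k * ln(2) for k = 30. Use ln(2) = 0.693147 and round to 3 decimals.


Using the asymptotic formula: threshold ~ 2^k * ln(2).
2^30 = 1073741824.
1073741824 * 0.693147 = 744260924.08.

744260924.08


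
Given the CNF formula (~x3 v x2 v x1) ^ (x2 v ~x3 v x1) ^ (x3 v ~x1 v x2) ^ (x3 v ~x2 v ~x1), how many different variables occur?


Identify each distinct variable in the formula.
Variables found: x1, x2, x3.
Total distinct variables = 3.

3


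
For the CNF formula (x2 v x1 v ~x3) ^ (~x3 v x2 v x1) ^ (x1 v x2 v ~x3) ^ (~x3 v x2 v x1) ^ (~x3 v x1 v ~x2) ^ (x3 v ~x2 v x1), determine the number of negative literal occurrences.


Scan each clause for negated literals.
Clause 1: 1 negative; Clause 2: 1 negative; Clause 3: 1 negative; Clause 4: 1 negative; Clause 5: 2 negative; Clause 6: 1 negative.
Total negative literal occurrences = 7.

7


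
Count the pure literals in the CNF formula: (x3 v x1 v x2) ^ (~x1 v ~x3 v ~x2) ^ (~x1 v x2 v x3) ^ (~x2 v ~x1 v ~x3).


A pure literal appears in only one polarity across all clauses.
No pure literals found.
Count = 0.

0


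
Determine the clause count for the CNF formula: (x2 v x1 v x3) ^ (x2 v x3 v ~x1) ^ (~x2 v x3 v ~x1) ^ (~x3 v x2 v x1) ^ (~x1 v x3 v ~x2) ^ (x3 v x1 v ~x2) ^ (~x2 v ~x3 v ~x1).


Each group enclosed in parentheses joined by ^ is one clause.
Counting the conjuncts: 7 clauses.

7


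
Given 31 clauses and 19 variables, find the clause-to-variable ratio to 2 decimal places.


Clause-to-variable ratio = clauses / variables.
31 / 19 = 1.63.

1.63


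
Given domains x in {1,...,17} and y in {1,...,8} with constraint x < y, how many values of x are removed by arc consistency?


For the constraint x < y, x needs a supporting value in y's domain.
x can be at most 7 (one less than y's maximum).
Valid x values from domain: 7 out of 17.
Pruned = 17 - 7 = 10.

10


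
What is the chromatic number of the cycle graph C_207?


An odd cycle cannot be 2-colored: alternating two colors around the cycle returns to the start with a conflict.
Since 207 is odd, three colors are required (and three suffice).
Chromatic number = 3.

3


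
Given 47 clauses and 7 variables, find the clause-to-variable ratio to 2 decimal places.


Clause-to-variable ratio = clauses / variables.
47 / 7 = 6.71.

6.71


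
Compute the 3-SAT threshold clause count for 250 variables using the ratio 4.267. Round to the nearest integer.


The 3-SAT phase transition occurs at approximately 4.267 clauses per variable.
m = 4.267 * 250 = 1066.75.
Rounded to nearest integer: 1067.

1067


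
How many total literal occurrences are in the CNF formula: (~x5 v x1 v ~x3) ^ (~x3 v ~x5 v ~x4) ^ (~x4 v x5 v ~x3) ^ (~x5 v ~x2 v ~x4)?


Clause lengths: 3, 3, 3, 3.
Sum = 3 + 3 + 3 + 3 = 12.

12


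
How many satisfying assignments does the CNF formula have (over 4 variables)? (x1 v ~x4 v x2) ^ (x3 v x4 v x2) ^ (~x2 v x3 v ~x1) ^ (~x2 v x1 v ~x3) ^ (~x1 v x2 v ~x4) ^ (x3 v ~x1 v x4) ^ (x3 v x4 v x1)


Enumerate all 16 truth assignments over 4 variables.
Test each against every clause.
Satisfying assignments found: 5.

5


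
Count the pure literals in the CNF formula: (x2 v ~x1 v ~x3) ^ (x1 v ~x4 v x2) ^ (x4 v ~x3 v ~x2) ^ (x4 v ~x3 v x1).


A pure literal appears in only one polarity across all clauses.
Pure literals: x3 (negative only).
Count = 1.

1


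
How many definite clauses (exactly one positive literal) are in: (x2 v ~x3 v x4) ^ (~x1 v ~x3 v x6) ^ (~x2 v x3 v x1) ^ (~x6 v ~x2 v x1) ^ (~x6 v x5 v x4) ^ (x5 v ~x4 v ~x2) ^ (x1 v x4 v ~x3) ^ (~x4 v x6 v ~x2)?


A definite clause has exactly one positive literal.
Clause 1: 2 positive -> not definite
Clause 2: 1 positive -> definite
Clause 3: 2 positive -> not definite
Clause 4: 1 positive -> definite
Clause 5: 2 positive -> not definite
Clause 6: 1 positive -> definite
Clause 7: 2 positive -> not definite
Clause 8: 1 positive -> definite
Definite clause count = 4.

4


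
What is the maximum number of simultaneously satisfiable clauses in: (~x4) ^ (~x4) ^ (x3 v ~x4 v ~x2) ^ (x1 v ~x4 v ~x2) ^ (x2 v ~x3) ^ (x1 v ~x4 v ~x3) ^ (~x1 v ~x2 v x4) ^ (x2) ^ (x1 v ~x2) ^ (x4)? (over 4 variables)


Enumerate all 16 truth assignments.
For each, count how many of the 10 clauses are satisfied.
The formula is not fully satisfiable, so the maximum is below 10.
Maximum simultaneously satisfiable clauses = 8.

8


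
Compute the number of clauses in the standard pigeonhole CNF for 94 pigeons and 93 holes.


The PHP encoding has two parts:
1) At-least-one-hole clauses: 94 (one per pigeon, each with 93 literals).
2) At-most-one-pigeon-per-hole clauses: 93 holes * C(94,2) = 93 * 4371 = 406503.
Total clauses = 94 + 406503 = 406597.

406597


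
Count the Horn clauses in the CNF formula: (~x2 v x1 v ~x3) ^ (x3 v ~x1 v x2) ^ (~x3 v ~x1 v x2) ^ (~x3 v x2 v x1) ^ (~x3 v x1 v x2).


A Horn clause has at most one positive literal.
Clause 1: 1 positive lit(s) -> Horn
Clause 2: 2 positive lit(s) -> not Horn
Clause 3: 1 positive lit(s) -> Horn
Clause 4: 2 positive lit(s) -> not Horn
Clause 5: 2 positive lit(s) -> not Horn
Total Horn clauses = 2.

2


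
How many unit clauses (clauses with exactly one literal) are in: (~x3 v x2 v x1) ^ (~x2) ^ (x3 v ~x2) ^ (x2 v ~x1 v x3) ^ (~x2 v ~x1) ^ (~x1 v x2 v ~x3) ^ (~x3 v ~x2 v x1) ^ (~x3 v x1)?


A unit clause contains exactly one literal.
Unit clauses found: (~x2).
Count = 1.

1


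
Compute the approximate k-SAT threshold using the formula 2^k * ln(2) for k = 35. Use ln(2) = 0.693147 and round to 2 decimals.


Using the asymptotic formula: threshold ~ 2^k * ln(2).
2^35 = 34359738368.
34359738368 * 0.693147 = 23816349570.56.

23816349570.56


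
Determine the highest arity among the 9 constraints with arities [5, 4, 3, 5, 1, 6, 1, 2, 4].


The arities are: 5, 4, 3, 5, 1, 6, 1, 2, 4.
Scan for the maximum value.
Maximum arity = 6.

6


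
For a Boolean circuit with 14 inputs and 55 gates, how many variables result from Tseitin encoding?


The Tseitin transformation introduces one auxiliary variable per gate.
Total variables = inputs + gates = 14 + 55 = 69.

69


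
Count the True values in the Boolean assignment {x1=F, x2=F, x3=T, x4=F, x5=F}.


The weight is the number of variables assigned True.
True variables: x3.
Weight = 1.

1


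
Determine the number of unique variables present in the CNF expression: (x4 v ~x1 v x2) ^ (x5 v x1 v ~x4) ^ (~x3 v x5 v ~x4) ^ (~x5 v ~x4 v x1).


Identify each distinct variable in the formula.
Variables found: x1, x2, x3, x4, x5.
Total distinct variables = 5.

5


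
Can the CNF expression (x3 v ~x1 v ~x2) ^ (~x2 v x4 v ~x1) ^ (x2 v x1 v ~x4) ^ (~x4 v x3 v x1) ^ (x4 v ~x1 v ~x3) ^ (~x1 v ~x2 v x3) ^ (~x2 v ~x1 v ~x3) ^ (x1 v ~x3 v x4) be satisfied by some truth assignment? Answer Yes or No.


Check all 16 possible truth assignments.
Number of satisfying assignments found: 6.
The formula is satisfiable.

Yes


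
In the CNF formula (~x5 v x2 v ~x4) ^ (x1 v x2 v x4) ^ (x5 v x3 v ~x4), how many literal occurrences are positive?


Scan each clause for unnegated literals.
Clause 1: 1 positive; Clause 2: 3 positive; Clause 3: 2 positive.
Total positive literal occurrences = 6.

6


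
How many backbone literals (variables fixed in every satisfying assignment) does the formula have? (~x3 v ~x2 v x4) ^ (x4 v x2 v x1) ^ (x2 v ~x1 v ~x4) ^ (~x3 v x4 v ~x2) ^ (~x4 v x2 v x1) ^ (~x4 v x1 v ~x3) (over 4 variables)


Find all satisfying assignments: 7 model(s).
Check which variables have the same value in every model.
No variable is fixed across all models.
Backbone size = 0.

0


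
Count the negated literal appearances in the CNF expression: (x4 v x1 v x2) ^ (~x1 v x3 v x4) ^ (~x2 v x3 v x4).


Scan each clause for negated literals.
Clause 1: 0 negative; Clause 2: 1 negative; Clause 3: 1 negative.
Total negative literal occurrences = 2.

2


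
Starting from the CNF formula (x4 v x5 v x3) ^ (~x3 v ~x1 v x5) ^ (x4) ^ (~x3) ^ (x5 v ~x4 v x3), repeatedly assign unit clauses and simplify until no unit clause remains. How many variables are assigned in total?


Unit propagation repeatedly assigns the literal in any unit clause, then simplifies.
Assignments in order: x4 = T, x3 = F, x5 = T.
No further unit clauses remain.
Total variables assigned = 3.

3


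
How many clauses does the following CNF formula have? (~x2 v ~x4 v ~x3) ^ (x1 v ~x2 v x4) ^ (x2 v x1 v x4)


Each group enclosed in parentheses joined by ^ is one clause.
Counting the conjuncts: 3 clauses.

3


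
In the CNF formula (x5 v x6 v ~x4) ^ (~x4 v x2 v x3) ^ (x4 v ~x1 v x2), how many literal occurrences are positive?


Scan each clause for unnegated literals.
Clause 1: 2 positive; Clause 2: 2 positive; Clause 3: 2 positive.
Total positive literal occurrences = 6.

6


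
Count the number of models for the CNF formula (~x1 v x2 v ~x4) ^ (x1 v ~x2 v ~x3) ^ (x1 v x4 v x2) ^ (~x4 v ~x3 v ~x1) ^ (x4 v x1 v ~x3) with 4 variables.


Enumerate all 16 truth assignments over 4 variables.
Test each against every clause.
Satisfying assignments found: 9.

9


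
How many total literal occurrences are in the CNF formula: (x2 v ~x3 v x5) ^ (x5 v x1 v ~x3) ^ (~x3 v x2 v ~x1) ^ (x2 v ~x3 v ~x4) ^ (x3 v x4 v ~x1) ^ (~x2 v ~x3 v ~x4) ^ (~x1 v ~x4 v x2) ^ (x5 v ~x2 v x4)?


Clause lengths: 3, 3, 3, 3, 3, 3, 3, 3.
Sum = 3 + 3 + 3 + 3 + 3 + 3 + 3 + 3 = 24.

24


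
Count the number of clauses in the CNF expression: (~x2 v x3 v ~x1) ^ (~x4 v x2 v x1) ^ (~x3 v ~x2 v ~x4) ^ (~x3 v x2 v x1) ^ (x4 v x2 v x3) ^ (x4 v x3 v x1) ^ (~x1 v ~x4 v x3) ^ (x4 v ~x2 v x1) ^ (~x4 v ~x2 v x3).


Each group enclosed in parentheses joined by ^ is one clause.
Counting the conjuncts: 9 clauses.

9


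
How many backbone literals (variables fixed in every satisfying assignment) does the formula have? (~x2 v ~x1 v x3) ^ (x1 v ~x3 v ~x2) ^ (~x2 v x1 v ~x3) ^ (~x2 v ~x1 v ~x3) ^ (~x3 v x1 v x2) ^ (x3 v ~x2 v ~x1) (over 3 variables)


Find all satisfying assignments: 4 model(s).
Check which variables have the same value in every model.
No variable is fixed across all models.
Backbone size = 0.

0


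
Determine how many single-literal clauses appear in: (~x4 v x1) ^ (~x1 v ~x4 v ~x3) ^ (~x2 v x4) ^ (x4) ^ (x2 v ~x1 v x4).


A unit clause contains exactly one literal.
Unit clauses found: (x4).
Count = 1.

1


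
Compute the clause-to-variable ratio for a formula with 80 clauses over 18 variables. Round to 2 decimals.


Clause-to-variable ratio = clauses / variables.
80 / 18 = 4.44.

4.44


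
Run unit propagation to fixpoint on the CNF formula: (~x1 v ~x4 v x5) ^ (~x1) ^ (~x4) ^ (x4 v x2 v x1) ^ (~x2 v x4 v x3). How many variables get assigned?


Unit propagation repeatedly assigns the literal in any unit clause, then simplifies.
Assignments in order: x1 = F, x4 = F, x2 = T, x3 = T.
No further unit clauses remain.
Total variables assigned = 4.

4


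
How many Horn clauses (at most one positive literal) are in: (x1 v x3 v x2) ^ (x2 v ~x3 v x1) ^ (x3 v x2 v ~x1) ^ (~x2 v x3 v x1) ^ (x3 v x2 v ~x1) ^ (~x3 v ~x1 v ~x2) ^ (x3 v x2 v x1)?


A Horn clause has at most one positive literal.
Clause 1: 3 positive lit(s) -> not Horn
Clause 2: 2 positive lit(s) -> not Horn
Clause 3: 2 positive lit(s) -> not Horn
Clause 4: 2 positive lit(s) -> not Horn
Clause 5: 2 positive lit(s) -> not Horn
Clause 6: 0 positive lit(s) -> Horn
Clause 7: 3 positive lit(s) -> not Horn
Total Horn clauses = 1.

1


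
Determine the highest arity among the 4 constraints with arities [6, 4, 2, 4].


The arities are: 6, 4, 2, 4.
Scan for the maximum value.
Maximum arity = 6.

6


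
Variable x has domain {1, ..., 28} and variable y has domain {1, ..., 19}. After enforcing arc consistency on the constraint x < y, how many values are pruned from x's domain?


For the constraint x < y, x needs a supporting value in y's domain.
x can be at most 18 (one less than y's maximum).
Valid x values from domain: 18 out of 28.
Pruned = 28 - 18 = 10.

10


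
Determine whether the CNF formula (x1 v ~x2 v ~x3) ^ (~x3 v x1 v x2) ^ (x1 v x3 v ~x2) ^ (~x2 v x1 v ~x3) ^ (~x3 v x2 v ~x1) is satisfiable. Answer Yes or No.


Check all 8 possible truth assignments.
Number of satisfying assignments found: 4.
The formula is satisfiable.

Yes


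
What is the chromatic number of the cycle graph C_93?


An odd cycle cannot be 2-colored: alternating two colors around the cycle returns to the start with a conflict.
Since 93 is odd, three colors are required (and three suffice).
Chromatic number = 3.

3


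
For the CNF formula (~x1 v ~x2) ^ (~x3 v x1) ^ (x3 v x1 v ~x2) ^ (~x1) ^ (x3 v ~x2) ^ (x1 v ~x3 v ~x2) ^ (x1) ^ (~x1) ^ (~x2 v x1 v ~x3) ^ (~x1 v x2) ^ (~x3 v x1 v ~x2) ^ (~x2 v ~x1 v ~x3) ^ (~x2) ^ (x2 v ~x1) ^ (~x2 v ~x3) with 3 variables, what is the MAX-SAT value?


Enumerate all 8 truth assignments.
For each, count how many of the 15 clauses are satisfied.
The formula is not fully satisfiable, so the maximum is below 15.
Maximum simultaneously satisfiable clauses = 14.

14


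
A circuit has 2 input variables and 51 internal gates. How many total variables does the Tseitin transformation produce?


The Tseitin transformation introduces one auxiliary variable per gate.
Total variables = inputs + gates = 2 + 51 = 53.

53


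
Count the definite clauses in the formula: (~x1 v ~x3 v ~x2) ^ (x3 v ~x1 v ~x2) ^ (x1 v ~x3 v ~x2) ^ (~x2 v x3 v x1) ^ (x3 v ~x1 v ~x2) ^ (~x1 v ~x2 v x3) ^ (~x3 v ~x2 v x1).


A definite clause has exactly one positive literal.
Clause 1: 0 positive -> not definite
Clause 2: 1 positive -> definite
Clause 3: 1 positive -> definite
Clause 4: 2 positive -> not definite
Clause 5: 1 positive -> definite
Clause 6: 1 positive -> definite
Clause 7: 1 positive -> definite
Definite clause count = 5.

5


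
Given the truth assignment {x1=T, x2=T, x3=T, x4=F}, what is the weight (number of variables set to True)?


The weight is the number of variables assigned True.
True variables: x1, x2, x3.
Weight = 3.

3


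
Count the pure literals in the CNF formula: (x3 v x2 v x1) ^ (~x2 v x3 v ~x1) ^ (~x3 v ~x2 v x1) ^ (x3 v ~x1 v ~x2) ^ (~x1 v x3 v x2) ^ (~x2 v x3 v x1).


A pure literal appears in only one polarity across all clauses.
No pure literals found.
Count = 0.

0


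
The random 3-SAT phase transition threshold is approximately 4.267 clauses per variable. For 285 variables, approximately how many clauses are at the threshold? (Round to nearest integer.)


The 3-SAT phase transition occurs at approximately 4.267 clauses per variable.
m = 4.267 * 285 = 1216.095.
Rounded to nearest integer: 1216.

1216


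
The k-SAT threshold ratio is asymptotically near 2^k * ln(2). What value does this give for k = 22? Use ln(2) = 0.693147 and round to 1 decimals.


Using the asymptotic formula: threshold ~ 2^k * ln(2).
2^22 = 4194304.
4194304 * 0.693147 = 2907269.2.

2907269.2


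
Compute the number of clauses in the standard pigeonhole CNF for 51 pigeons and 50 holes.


The PHP encoding has two parts:
1) At-least-one-hole clauses: 51 (one per pigeon, each with 50 literals).
2) At-most-one-pigeon-per-hole clauses: 50 holes * C(51,2) = 50 * 1275 = 63750.
Total clauses = 51 + 63750 = 63801.

63801


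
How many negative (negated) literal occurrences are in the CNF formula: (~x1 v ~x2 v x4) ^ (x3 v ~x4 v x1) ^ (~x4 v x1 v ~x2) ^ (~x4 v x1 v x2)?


Scan each clause for negated literals.
Clause 1: 2 negative; Clause 2: 1 negative; Clause 3: 2 negative; Clause 4: 1 negative.
Total negative literal occurrences = 6.

6


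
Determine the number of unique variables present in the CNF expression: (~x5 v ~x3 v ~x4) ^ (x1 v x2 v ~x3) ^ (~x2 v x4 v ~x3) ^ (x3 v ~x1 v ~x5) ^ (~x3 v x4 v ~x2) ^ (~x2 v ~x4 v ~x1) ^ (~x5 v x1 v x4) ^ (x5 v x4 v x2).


Identify each distinct variable in the formula.
Variables found: x1, x2, x3, x4, x5.
Total distinct variables = 5.

5


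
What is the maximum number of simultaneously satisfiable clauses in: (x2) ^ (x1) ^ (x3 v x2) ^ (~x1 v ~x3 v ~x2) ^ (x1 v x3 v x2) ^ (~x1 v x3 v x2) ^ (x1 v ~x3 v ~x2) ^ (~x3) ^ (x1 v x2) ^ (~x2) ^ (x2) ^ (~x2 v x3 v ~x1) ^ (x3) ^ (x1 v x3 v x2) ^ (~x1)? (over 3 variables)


Enumerate all 8 truth assignments.
For each, count how many of the 15 clauses are satisfied.
The formula is not fully satisfiable, so the maximum is below 15.
Maximum simultaneously satisfiable clauses = 12.

12


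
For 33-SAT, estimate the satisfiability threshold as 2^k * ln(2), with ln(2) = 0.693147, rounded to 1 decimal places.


Using the asymptotic formula: threshold ~ 2^k * ln(2).
2^33 = 8589934592.
8589934592 * 0.693147 = 5954087392.6.

5954087392.6


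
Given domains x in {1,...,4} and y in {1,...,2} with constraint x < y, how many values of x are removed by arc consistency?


For the constraint x < y, x needs a supporting value in y's domain.
x can be at most 1 (one less than y's maximum).
Valid x values from domain: 1 out of 4.
Pruned = 4 - 1 = 3.

3


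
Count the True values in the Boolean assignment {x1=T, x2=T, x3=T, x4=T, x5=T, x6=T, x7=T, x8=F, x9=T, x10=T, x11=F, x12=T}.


The weight is the number of variables assigned True.
True variables: x1, x2, x3, x4, x5, x6, x7, x9, x10, x12.
Weight = 10.

10


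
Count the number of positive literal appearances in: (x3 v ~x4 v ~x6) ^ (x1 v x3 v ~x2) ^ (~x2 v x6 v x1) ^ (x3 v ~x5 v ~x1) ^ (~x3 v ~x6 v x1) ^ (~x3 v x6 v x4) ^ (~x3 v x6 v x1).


Scan each clause for unnegated literals.
Clause 1: 1 positive; Clause 2: 2 positive; Clause 3: 2 positive; Clause 4: 1 positive; Clause 5: 1 positive; Clause 6: 2 positive; Clause 7: 2 positive.
Total positive literal occurrences = 11.

11


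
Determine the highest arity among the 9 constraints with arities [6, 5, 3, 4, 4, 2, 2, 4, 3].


The arities are: 6, 5, 3, 4, 4, 2, 2, 4, 3.
Scan for the maximum value.
Maximum arity = 6.

6


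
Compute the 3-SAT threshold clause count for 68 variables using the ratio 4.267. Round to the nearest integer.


The 3-SAT phase transition occurs at approximately 4.267 clauses per variable.
m = 4.267 * 68 = 290.156.
Rounded to nearest integer: 290.

290


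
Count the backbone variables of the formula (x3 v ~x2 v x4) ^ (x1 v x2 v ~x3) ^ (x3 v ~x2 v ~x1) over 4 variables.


Find all satisfying assignments: 11 model(s).
Check which variables have the same value in every model.
No variable is fixed across all models.
Backbone size = 0.

0


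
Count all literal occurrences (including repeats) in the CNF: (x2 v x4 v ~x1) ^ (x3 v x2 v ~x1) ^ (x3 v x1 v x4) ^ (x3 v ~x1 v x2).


Clause lengths: 3, 3, 3, 3.
Sum = 3 + 3 + 3 + 3 = 12.

12


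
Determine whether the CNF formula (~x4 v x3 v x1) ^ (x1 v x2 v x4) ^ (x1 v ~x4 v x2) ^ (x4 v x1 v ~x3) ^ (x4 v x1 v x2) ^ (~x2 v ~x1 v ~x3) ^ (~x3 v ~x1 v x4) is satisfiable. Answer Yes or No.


Check all 16 possible truth assignments.
Number of satisfying assignments found: 7.
The formula is satisfiable.

Yes


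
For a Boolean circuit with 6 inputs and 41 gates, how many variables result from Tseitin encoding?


The Tseitin transformation introduces one auxiliary variable per gate.
Total variables = inputs + gates = 6 + 41 = 47.

47


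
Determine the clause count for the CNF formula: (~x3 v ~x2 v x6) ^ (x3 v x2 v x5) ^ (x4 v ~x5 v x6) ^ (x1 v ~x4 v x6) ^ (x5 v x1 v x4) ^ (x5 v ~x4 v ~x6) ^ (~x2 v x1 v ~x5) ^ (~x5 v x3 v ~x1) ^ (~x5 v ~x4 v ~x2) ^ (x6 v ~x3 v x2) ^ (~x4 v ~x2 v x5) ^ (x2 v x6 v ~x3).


Each group enclosed in parentheses joined by ^ is one clause.
Counting the conjuncts: 12 clauses.

12


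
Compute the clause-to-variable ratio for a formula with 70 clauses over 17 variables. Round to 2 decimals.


Clause-to-variable ratio = clauses / variables.
70 / 17 = 4.12.

4.12


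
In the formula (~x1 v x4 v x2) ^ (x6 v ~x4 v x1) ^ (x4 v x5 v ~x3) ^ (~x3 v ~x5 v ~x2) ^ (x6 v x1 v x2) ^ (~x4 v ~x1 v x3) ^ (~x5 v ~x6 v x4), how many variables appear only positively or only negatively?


A pure literal appears in only one polarity across all clauses.
No pure literals found.
Count = 0.

0


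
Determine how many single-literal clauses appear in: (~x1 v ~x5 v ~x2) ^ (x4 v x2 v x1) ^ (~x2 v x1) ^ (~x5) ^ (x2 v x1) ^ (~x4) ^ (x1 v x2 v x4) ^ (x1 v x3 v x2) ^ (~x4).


A unit clause contains exactly one literal.
Unit clauses found: (~x5), (~x4), (~x4).
Count = 3.

3


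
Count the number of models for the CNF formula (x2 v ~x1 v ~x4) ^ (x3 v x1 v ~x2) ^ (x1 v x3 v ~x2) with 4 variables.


Enumerate all 16 truth assignments over 4 variables.
Test each against every clause.
Satisfying assignments found: 12.

12


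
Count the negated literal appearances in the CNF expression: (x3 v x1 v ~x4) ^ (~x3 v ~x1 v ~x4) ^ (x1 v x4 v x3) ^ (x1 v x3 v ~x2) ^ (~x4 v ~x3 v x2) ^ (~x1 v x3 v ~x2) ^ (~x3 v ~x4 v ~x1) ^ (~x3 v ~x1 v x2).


Scan each clause for negated literals.
Clause 1: 1 negative; Clause 2: 3 negative; Clause 3: 0 negative; Clause 4: 1 negative; Clause 5: 2 negative; Clause 6: 2 negative; Clause 7: 3 negative; Clause 8: 2 negative.
Total negative literal occurrences = 14.

14


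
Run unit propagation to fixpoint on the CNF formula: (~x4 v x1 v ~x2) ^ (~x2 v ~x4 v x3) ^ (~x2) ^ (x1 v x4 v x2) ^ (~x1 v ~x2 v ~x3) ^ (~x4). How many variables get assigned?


Unit propagation repeatedly assigns the literal in any unit clause, then simplifies.
Assignments in order: x2 = F, x4 = F, x1 = T.
No further unit clauses remain.
Total variables assigned = 3.

3


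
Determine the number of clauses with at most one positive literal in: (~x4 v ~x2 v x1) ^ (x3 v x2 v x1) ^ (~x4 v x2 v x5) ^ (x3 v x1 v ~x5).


A Horn clause has at most one positive literal.
Clause 1: 1 positive lit(s) -> Horn
Clause 2: 3 positive lit(s) -> not Horn
Clause 3: 2 positive lit(s) -> not Horn
Clause 4: 2 positive lit(s) -> not Horn
Total Horn clauses = 1.

1


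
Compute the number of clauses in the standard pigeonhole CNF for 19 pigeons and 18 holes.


The PHP encoding has two parts:
1) At-least-one-hole clauses: 19 (one per pigeon, each with 18 literals).
2) At-most-one-pigeon-per-hole clauses: 18 holes * C(19,2) = 18 * 171 = 3078.
Total clauses = 19 + 3078 = 3097.

3097


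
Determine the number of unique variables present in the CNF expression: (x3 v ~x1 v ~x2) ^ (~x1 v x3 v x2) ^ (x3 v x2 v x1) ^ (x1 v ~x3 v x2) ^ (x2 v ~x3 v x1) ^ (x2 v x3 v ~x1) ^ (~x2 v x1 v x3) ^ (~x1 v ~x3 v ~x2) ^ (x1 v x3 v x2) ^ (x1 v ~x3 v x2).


Identify each distinct variable in the formula.
Variables found: x1, x2, x3.
Total distinct variables = 3.

3


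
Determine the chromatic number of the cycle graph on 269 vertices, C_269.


An odd cycle cannot be 2-colored: alternating two colors around the cycle returns to the start with a conflict.
Since 269 is odd, three colors are required (and three suffice).
Chromatic number = 3.

3


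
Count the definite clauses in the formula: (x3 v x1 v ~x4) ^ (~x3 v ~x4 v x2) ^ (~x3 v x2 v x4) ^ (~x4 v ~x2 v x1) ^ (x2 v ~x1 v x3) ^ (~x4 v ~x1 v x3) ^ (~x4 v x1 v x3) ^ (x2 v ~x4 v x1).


A definite clause has exactly one positive literal.
Clause 1: 2 positive -> not definite
Clause 2: 1 positive -> definite
Clause 3: 2 positive -> not definite
Clause 4: 1 positive -> definite
Clause 5: 2 positive -> not definite
Clause 6: 1 positive -> definite
Clause 7: 2 positive -> not definite
Clause 8: 2 positive -> not definite
Definite clause count = 3.

3


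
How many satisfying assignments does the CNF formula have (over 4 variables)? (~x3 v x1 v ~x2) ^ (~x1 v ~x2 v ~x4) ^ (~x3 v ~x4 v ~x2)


Enumerate all 16 truth assignments over 4 variables.
Test each against every clause.
Satisfying assignments found: 12.

12


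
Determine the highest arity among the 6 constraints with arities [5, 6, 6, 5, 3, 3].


The arities are: 5, 6, 6, 5, 3, 3.
Scan for the maximum value.
Maximum arity = 6.

6


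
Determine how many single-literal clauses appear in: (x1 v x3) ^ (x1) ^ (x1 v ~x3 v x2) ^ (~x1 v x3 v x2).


A unit clause contains exactly one literal.
Unit clauses found: (x1).
Count = 1.

1


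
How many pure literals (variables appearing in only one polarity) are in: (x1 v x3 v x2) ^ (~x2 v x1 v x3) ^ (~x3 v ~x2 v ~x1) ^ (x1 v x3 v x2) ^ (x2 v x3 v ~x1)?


A pure literal appears in only one polarity across all clauses.
No pure literals found.
Count = 0.

0


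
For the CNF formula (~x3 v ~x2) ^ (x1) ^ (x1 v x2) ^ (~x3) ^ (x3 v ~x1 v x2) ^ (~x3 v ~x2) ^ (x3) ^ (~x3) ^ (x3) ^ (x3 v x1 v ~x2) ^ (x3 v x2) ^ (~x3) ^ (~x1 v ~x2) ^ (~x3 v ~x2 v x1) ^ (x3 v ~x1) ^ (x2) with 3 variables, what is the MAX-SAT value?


Enumerate all 8 truth assignments.
For each, count how many of the 16 clauses are satisfied.
The formula is not fully satisfiable, so the maximum is below 16.
Maximum simultaneously satisfiable clauses = 12.

12


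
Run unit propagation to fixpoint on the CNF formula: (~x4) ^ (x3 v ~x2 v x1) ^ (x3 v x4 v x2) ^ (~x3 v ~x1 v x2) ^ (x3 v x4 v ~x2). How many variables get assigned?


Unit propagation repeatedly assigns the literal in any unit clause, then simplifies.
Assignments in order: x4 = F.
No further unit clauses remain.
Total variables assigned = 1.

1


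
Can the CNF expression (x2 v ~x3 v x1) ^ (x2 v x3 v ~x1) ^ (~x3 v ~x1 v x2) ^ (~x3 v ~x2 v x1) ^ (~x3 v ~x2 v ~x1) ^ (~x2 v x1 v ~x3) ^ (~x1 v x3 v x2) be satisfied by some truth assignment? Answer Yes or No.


Check all 8 possible truth assignments.
Number of satisfying assignments found: 3.
The formula is satisfiable.

Yes
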